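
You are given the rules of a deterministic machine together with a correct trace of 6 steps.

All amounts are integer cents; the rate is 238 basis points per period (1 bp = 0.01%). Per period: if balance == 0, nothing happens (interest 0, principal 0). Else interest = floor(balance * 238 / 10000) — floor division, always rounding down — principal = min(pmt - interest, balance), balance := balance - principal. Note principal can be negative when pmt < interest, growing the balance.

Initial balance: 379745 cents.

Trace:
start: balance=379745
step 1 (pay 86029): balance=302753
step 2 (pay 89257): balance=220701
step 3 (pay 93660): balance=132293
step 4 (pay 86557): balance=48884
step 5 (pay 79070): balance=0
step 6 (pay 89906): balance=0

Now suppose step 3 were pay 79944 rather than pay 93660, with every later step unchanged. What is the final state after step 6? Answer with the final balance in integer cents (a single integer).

(re-executing from step 3 with the substitution; state before step 3: balance=220701)
step 3 (pay 79944): balance=146009
step 4 (pay 86557): balance=62927
step 5 (pay 79070): balance=0
step 6 (pay 89906): balance=0

0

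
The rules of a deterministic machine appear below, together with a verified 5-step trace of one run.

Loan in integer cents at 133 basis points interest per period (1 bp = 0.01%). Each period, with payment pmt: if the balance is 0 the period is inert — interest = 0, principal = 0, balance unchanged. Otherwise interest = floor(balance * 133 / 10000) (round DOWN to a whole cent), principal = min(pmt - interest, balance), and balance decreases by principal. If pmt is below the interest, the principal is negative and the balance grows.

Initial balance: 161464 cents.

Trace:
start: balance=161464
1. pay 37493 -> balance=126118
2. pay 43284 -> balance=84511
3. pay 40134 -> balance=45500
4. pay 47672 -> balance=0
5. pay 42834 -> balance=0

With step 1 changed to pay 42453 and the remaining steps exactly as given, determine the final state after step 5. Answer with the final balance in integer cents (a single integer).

(re-executing from step 1 with the substitution; state before step 1: balance=161464)
1. pay 42453 -> balance=121158
2. pay 43284 -> balance=79485
3. pay 40134 -> balance=40408
4. pay 47672 -> balance=0
5. pay 42834 -> balance=0

0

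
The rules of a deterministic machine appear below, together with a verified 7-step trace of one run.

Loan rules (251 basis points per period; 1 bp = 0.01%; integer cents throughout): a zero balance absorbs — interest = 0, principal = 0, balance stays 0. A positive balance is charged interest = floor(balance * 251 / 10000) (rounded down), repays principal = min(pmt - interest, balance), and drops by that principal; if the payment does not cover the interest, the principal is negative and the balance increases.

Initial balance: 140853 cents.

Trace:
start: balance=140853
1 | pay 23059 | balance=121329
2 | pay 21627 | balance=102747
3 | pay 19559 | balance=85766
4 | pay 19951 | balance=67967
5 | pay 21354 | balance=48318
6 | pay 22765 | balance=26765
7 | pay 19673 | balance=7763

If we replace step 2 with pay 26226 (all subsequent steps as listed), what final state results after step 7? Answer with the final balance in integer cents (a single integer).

2559

(re-executing from step 2 with the substitution; state before step 2: balance=121329)
2 | pay 26226 | balance=98148
3 | pay 19559 | balance=81052
4 | pay 19951 | balance=63135
5 | pay 21354 | balance=43365
6 | pay 22765 | balance=21688
7 | pay 19673 | balance=2559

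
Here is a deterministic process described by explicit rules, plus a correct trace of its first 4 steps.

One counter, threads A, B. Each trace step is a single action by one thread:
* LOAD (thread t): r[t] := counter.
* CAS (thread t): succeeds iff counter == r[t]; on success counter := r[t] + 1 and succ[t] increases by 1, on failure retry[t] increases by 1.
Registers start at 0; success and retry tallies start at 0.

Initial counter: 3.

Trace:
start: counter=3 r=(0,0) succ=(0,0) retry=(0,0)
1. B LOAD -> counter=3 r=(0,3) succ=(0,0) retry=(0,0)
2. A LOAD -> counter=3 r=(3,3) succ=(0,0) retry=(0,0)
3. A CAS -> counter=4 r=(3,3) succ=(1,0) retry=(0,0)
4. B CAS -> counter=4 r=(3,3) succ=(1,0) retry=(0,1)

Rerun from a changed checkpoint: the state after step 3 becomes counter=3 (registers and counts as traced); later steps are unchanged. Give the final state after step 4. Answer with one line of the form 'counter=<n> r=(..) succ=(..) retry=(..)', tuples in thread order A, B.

counter=4 r=(3,3) succ=(1,1) retry=(0,0)

state after step 3 := counter=3 r=(3,3) succ=(1,0) retry=(0,0)
4. B CAS -> counter=4 r=(3,3) succ=(1,1) retry=(0,0)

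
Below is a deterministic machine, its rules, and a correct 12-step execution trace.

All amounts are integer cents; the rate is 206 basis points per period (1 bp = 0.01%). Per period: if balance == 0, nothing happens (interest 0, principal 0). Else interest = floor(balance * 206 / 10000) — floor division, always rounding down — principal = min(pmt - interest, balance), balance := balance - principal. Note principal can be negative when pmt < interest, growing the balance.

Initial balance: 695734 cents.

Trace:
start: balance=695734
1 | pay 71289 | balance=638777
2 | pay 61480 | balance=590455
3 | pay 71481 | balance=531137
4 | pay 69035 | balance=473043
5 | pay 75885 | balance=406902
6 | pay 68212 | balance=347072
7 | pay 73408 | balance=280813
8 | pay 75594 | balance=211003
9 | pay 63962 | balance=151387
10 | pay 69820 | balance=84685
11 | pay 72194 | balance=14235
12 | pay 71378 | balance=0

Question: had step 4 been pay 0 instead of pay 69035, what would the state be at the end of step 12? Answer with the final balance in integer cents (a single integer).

24416

(re-executing from step 4 with the substitution; state before step 4: balance=531137)
4 | pay 0 | balance=542078
5 | pay 75885 | balance=477359
6 | pay 68212 | balance=418980
7 | pay 73408 | balance=354202
8 | pay 75594 | balance=285904
9 | pay 63962 | balance=227831
10 | pay 69820 | balance=162704
11 | pay 72194 | balance=93861
12 | pay 71378 | balance=24416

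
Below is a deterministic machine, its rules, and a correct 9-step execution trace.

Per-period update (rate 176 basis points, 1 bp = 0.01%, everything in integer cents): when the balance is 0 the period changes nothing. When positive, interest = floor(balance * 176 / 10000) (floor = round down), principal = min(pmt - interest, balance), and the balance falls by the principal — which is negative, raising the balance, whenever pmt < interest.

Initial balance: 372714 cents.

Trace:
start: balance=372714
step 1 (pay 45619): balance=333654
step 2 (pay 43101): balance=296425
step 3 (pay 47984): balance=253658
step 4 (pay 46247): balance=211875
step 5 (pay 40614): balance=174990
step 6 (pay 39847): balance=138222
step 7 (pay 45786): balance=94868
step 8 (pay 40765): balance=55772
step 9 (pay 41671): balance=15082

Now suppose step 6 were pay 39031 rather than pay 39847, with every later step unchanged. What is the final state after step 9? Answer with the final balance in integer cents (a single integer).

15943

(re-executing from step 6 with the substitution; state before step 6: balance=174990)
step 6 (pay 39031): balance=139038
step 7 (pay 45786): balance=95699
step 8 (pay 40765): balance=56618
step 9 (pay 41671): balance=15943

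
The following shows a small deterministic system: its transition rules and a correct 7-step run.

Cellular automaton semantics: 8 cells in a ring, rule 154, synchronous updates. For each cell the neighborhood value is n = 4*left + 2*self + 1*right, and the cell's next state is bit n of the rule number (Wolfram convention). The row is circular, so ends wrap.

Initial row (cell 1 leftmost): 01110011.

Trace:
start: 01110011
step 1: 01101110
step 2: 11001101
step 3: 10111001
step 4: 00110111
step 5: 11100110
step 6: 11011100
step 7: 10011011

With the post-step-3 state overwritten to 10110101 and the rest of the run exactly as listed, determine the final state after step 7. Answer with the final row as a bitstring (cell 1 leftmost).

state after step 3 := 10110101
step 4: 00100001
step 5: 11010010
step 6: 10001100
step 7: 01011011

01011011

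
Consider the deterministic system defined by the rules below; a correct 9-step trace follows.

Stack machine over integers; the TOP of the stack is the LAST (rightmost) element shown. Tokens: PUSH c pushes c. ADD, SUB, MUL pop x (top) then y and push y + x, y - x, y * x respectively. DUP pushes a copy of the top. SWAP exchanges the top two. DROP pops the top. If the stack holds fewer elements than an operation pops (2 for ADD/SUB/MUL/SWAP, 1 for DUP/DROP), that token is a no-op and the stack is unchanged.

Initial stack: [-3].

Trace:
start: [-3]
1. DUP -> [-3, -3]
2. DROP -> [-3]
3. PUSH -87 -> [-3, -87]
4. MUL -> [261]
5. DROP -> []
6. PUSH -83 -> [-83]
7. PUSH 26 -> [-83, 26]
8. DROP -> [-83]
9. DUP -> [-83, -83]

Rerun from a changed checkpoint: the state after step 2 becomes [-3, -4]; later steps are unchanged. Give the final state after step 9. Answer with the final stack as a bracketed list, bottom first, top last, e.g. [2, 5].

state after step 2 := [-3, -4]
3. PUSH -87 -> [-3, -4, -87]
4. MUL -> [-3, 348]
5. DROP -> [-3]
6. PUSH -83 -> [-3, -83]
7. PUSH 26 -> [-3, -83, 26]
8. DROP -> [-3, -83]
9. DUP -> [-3, -83, -83]

[-3, -83, -83]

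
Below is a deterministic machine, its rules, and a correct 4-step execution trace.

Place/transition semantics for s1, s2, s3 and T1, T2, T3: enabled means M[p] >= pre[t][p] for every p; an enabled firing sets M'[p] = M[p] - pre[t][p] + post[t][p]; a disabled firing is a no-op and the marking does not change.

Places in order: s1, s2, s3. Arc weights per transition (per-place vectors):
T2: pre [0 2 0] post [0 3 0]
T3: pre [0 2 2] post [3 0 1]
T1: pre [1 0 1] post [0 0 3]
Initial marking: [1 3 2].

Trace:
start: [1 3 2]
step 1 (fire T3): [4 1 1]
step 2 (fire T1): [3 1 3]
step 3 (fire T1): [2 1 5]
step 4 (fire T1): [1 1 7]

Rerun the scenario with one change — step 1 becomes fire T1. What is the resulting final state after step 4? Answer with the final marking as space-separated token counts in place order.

0 3 4

(re-executing from step 1 with the substitution; state before step 1: [1 3 2])
step 1 (fire T1): [0 3 4]
step 2 (fire T1): [0 3 4]
step 3 (fire T1): [0 3 4]
step 4 (fire T1): [0 3 4]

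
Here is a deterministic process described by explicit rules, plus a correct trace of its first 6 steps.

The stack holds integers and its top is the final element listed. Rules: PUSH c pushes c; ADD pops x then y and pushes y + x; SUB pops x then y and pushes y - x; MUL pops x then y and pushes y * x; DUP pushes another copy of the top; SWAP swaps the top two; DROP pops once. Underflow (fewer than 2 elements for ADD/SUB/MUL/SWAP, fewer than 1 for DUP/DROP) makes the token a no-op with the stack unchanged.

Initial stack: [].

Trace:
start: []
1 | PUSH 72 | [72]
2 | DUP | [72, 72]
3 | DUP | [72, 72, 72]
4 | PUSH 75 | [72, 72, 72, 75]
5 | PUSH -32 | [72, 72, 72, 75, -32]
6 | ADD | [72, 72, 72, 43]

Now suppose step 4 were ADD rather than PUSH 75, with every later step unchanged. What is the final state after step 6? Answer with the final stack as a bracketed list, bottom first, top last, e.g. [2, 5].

[72, 112]

(re-executing from step 4 with the substitution; state before step 4: [72, 72, 72])
4 | ADD | [72, 144]
5 | PUSH -32 | [72, 144, -32]
6 | ADD | [72, 112]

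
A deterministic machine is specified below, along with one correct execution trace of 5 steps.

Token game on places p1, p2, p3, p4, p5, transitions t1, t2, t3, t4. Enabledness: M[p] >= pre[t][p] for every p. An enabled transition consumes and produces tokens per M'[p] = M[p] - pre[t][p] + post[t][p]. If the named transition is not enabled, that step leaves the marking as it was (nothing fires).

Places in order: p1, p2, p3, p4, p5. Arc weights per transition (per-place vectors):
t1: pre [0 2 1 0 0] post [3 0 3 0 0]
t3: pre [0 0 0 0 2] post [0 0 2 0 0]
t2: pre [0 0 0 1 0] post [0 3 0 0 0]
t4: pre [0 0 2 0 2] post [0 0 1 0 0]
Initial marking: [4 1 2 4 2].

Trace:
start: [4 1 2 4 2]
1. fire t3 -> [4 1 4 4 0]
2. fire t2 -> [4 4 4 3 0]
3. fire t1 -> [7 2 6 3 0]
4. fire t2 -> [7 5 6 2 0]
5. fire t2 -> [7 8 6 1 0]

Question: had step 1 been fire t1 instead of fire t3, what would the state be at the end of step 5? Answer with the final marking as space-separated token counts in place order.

(re-executing from step 1 with the substitution; state before step 1: [4 1 2 4 2])
1. fire t1 -> [4 1 2 4 2]
2. fire t2 -> [4 4 2 3 2]
3. fire t1 -> [7 2 4 3 2]
4. fire t2 -> [7 5 4 2 2]
5. fire t2 -> [7 8 4 1 2]

7 8 4 1 2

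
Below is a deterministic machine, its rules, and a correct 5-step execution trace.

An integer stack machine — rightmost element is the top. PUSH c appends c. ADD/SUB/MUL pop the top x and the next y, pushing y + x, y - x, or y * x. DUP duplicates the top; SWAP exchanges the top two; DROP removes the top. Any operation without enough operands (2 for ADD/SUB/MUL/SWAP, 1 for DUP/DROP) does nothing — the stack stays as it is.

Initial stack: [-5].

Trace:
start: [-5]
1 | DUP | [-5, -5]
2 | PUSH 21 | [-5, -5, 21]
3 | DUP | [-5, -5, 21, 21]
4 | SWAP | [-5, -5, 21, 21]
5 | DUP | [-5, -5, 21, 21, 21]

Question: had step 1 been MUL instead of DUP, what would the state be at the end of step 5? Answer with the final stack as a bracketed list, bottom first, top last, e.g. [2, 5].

[-5, 21, 21, 21]

(re-executing from step 1 with the substitution; state before step 1: [-5])
1 | MUL | [-5]
2 | PUSH 21 | [-5, 21]
3 | DUP | [-5, 21, 21]
4 | SWAP | [-5, 21, 21]
5 | DUP | [-5, 21, 21, 21]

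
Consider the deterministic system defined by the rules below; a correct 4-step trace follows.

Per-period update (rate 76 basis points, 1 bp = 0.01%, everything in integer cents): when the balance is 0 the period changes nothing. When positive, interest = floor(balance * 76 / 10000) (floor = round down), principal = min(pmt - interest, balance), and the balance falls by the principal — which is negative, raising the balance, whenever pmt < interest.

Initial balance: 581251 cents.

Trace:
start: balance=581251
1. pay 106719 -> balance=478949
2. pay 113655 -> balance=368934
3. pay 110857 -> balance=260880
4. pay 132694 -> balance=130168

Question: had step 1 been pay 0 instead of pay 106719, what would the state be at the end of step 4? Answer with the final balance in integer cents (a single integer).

239340

(re-executing from step 1 with the substitution; state before step 1: balance=581251)
1. pay 0 -> balance=585668
2. pay 113655 -> balance=476464
3. pay 110857 -> balance=369228
4. pay 132694 -> balance=239340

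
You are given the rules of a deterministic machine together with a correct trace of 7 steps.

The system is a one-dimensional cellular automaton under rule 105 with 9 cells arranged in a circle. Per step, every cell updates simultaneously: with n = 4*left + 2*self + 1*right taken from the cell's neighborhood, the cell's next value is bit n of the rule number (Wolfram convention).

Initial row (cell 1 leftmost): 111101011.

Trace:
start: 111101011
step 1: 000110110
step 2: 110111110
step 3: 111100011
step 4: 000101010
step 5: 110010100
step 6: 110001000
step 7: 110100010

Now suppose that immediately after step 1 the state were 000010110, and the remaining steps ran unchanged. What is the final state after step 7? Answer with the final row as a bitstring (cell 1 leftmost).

010000101

state after step 1 := 000010110
step 2: 111001110
step 3: 101001011
step 4: 110000110
step 5: 110110111
step 6: 011111100
step 7: 010000101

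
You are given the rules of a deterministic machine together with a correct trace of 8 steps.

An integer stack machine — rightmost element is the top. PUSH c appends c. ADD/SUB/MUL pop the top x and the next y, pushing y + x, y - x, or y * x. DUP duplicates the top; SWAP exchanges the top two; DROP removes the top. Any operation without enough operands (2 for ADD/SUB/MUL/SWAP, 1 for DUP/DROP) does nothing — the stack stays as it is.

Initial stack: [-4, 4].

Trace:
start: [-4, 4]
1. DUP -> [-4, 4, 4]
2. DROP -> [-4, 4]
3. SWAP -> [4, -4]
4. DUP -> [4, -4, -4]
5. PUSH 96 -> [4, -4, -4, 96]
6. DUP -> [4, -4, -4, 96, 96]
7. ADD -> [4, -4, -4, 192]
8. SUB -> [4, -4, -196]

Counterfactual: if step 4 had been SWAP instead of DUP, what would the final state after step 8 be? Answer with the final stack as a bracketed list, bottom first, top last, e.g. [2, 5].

(re-executing from step 4 with the substitution; state before step 4: [4, -4])
4. SWAP -> [-4, 4]
5. PUSH 96 -> [-4, 4, 96]
6. DUP -> [-4, 4, 96, 96]
7. ADD -> [-4, 4, 192]
8. SUB -> [-4, -188]

[-4, -188]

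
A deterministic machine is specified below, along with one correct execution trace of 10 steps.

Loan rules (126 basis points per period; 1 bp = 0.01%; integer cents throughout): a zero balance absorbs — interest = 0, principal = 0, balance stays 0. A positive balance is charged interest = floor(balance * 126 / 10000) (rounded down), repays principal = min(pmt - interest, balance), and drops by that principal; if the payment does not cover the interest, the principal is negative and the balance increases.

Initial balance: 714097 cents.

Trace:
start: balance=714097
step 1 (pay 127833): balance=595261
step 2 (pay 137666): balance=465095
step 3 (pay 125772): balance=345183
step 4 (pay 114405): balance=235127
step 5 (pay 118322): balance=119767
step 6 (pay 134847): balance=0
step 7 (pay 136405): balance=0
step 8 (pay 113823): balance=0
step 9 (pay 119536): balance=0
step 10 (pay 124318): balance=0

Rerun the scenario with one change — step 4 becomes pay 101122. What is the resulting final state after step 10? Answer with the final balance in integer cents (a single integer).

(re-executing from step 4 with the substitution; state before step 4: balance=345183)
step 4 (pay 101122): balance=248410
step 5 (pay 118322): balance=133217
step 6 (pay 134847): balance=48
step 7 (pay 136405): balance=0
step 8 (pay 113823): balance=0
step 9 (pay 119536): balance=0
step 10 (pay 124318): balance=0

0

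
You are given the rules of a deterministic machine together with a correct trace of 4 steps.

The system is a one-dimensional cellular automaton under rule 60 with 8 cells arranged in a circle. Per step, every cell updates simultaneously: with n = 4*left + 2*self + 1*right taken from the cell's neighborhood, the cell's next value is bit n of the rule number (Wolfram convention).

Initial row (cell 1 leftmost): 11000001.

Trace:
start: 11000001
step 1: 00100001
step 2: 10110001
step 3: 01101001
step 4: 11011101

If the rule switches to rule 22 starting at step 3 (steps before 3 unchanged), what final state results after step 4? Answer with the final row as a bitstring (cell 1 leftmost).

(re-executing steps 3..4 under rule 22; state before step 3: 10110001)
step 3: 00001010
step 4: 00011011

00011011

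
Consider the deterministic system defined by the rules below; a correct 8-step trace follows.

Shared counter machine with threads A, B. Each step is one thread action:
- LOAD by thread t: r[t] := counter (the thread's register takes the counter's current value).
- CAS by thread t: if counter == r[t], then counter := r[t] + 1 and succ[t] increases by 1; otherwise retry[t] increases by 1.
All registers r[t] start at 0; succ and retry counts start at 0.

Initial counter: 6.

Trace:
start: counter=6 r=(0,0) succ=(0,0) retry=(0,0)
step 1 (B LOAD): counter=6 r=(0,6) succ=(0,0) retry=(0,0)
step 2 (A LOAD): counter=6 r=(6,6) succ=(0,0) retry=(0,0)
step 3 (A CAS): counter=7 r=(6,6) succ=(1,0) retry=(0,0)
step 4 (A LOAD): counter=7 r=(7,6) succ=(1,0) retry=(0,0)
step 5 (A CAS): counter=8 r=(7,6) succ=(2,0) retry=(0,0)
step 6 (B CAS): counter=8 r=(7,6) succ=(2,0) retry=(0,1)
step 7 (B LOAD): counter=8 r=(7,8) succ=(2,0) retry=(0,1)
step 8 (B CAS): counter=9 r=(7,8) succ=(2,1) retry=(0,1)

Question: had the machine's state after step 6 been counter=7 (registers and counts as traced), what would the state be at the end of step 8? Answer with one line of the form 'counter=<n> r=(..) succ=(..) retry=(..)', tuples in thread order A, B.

counter=8 r=(7,7) succ=(2,1) retry=(0,1)

state after step 6 := counter=7 r=(7,6) succ=(2,0) retry=(0,1)
step 7 (B LOAD): counter=7 r=(7,7) succ=(2,0) retry=(0,1)
step 8 (B CAS): counter=8 r=(7,7) succ=(2,1) retry=(0,1)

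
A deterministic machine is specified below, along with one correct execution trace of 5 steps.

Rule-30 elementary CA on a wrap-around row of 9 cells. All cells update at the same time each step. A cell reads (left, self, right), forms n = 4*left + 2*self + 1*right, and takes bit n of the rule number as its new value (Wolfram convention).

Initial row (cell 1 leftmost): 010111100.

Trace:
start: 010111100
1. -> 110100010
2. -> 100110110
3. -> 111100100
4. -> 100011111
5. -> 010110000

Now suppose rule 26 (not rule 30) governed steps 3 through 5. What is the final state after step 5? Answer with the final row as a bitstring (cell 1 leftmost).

(re-executing steps 3..5 under rule 26; state before step 3: 100110110)
3. -> 011100100
4. -> 110011010
5. -> 101110000

101110000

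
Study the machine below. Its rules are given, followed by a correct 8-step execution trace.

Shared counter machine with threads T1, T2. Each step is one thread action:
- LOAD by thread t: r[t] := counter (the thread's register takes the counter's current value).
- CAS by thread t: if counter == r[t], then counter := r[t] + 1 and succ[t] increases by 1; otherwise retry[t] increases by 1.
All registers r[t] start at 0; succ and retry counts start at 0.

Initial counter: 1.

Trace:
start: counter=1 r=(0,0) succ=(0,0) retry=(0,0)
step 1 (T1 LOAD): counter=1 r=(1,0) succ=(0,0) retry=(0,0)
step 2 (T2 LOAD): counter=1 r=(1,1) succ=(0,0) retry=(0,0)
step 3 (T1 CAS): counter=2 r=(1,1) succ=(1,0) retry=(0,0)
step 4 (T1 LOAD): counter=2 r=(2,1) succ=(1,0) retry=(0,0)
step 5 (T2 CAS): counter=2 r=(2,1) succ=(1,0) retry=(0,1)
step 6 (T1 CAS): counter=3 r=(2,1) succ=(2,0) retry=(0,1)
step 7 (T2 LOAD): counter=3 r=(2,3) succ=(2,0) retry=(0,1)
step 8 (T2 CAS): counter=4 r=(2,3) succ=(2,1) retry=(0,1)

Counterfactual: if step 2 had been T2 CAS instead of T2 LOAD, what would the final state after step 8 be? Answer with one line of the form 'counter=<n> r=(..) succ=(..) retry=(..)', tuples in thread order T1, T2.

(re-executing from step 2 with the substitution; state before step 2: counter=1 r=(1,0) succ=(0,0) retry=(0,0))
step 2 (T2 CAS): counter=1 r=(1,0) succ=(0,0) retry=(0,1)
step 3 (T1 CAS): counter=2 r=(1,0) succ=(1,0) retry=(0,1)
step 4 (T1 LOAD): counter=2 r=(2,0) succ=(1,0) retry=(0,1)
step 5 (T2 CAS): counter=2 r=(2,0) succ=(1,0) retry=(0,2)
step 6 (T1 CAS): counter=3 r=(2,0) succ=(2,0) retry=(0,2)
step 7 (T2 LOAD): counter=3 r=(2,3) succ=(2,0) retry=(0,2)
step 8 (T2 CAS): counter=4 r=(2,3) succ=(2,1) retry=(0,2)

counter=4 r=(2,3) succ=(2,1) retry=(0,2)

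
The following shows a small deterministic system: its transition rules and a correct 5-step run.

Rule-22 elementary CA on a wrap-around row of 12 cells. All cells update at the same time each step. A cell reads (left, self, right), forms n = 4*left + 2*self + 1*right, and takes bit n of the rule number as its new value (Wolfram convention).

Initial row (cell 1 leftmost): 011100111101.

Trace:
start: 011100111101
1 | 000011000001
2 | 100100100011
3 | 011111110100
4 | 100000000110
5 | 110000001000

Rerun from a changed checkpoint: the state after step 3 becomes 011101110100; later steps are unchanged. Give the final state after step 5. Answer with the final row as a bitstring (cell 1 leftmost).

state after step 3 := 011101110100
4 | 100000000110
5 | 110000001000

110000001000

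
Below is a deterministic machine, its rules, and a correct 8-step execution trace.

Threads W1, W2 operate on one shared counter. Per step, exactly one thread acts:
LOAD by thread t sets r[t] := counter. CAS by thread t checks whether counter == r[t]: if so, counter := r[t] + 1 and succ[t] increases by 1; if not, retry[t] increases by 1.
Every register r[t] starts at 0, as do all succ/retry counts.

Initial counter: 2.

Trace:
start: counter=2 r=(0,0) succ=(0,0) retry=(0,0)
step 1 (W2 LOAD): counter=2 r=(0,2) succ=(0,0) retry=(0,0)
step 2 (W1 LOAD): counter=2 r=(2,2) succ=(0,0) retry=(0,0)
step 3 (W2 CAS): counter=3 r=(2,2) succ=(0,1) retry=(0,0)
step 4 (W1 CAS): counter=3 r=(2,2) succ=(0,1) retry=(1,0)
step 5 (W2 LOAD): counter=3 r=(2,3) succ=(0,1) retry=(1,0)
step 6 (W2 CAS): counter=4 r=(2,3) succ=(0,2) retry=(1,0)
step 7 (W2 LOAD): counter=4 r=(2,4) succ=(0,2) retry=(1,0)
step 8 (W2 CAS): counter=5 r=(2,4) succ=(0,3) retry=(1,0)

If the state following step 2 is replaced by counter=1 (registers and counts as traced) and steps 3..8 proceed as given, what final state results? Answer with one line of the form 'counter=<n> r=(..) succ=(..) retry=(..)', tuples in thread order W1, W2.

counter=3 r=(2,2) succ=(0,2) retry=(1,1)

state after step 2 := counter=1 r=(2,2) succ=(0,0) retry=(0,0)
step 3 (W2 CAS): counter=1 r=(2,2) succ=(0,0) retry=(0,1)
step 4 (W1 CAS): counter=1 r=(2,2) succ=(0,0) retry=(1,1)
step 5 (W2 LOAD): counter=1 r=(2,1) succ=(0,0) retry=(1,1)
step 6 (W2 CAS): counter=2 r=(2,1) succ=(0,1) retry=(1,1)
step 7 (W2 LOAD): counter=2 r=(2,2) succ=(0,1) retry=(1,1)
step 8 (W2 CAS): counter=3 r=(2,2) succ=(0,2) retry=(1,1)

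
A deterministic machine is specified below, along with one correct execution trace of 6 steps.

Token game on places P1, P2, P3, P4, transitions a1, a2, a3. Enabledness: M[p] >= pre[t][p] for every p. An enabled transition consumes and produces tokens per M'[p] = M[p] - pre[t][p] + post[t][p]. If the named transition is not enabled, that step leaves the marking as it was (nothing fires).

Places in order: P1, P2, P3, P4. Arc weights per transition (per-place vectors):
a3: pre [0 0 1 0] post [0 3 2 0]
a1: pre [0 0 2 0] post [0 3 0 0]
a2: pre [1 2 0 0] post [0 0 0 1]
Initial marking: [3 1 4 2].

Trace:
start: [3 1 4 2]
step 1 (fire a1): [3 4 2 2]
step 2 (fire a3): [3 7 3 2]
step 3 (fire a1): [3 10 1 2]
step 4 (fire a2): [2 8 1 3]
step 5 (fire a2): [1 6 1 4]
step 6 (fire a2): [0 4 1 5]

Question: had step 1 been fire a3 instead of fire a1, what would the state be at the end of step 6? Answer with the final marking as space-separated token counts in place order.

0 4 4 5

(re-executing from step 1 with the substitution; state before step 1: [3 1 4 2])
step 1 (fire a3): [3 4 5 2]
step 2 (fire a3): [3 7 6 2]
step 3 (fire a1): [3 10 4 2]
step 4 (fire a2): [2 8 4 3]
step 5 (fire a2): [1 6 4 4]
step 6 (fire a2): [0 4 4 5]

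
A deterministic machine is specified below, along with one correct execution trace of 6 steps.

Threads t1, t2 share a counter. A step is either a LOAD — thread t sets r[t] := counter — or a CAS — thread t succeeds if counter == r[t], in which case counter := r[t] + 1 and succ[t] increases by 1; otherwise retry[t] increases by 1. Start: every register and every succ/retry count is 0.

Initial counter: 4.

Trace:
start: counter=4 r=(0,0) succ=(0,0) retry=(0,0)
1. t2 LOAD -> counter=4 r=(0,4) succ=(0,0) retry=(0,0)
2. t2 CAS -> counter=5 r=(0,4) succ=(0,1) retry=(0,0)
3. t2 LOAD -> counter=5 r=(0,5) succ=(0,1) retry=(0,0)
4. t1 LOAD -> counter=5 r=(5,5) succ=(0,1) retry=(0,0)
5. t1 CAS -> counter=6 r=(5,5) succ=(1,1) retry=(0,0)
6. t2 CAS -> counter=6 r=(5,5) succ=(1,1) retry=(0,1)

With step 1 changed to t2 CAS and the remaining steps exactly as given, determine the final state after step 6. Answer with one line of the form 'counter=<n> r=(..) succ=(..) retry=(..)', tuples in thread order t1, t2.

counter=5 r=(4,4) succ=(1,0) retry=(0,3)

(re-executing from step 1 with the substitution; state before step 1: counter=4 r=(0,0) succ=(0,0) retry=(0,0))
1. t2 CAS -> counter=4 r=(0,0) succ=(0,0) retry=(0,1)
2. t2 CAS -> counter=4 r=(0,0) succ=(0,0) retry=(0,2)
3. t2 LOAD -> counter=4 r=(0,4) succ=(0,0) retry=(0,2)
4. t1 LOAD -> counter=4 r=(4,4) succ=(0,0) retry=(0,2)
5. t1 CAS -> counter=5 r=(4,4) succ=(1,0) retry=(0,2)
6. t2 CAS -> counter=5 r=(4,4) succ=(1,0) retry=(0,3)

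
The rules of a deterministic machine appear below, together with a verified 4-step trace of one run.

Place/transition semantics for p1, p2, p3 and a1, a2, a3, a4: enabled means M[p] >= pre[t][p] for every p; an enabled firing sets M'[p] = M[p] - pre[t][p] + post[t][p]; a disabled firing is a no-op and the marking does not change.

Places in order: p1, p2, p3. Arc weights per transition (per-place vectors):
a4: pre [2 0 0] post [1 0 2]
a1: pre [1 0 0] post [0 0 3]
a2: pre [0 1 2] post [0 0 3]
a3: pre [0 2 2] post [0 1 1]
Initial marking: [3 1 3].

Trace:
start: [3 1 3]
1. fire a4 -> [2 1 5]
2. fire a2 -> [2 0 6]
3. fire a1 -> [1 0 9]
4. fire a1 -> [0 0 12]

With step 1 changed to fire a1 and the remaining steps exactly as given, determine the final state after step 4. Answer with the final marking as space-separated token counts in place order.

0 0 13

(re-executing from step 1 with the substitution; state before step 1: [3 1 3])
1. fire a1 -> [2 1 6]
2. fire a2 -> [2 0 7]
3. fire a1 -> [1 0 10]
4. fire a1 -> [0 0 13]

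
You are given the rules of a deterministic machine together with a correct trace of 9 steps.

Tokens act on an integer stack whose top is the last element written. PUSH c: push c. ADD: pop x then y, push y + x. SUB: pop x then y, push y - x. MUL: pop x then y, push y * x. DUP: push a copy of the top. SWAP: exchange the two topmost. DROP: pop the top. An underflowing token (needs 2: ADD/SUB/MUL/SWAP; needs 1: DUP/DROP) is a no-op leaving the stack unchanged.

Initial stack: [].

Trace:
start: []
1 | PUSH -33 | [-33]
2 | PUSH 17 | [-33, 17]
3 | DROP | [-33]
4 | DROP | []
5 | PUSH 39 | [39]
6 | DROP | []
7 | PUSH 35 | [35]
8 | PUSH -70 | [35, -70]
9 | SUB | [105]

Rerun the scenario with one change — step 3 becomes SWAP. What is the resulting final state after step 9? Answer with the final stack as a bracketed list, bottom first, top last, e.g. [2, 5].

(re-executing from step 3 with the substitution; state before step 3: [-33, 17])
3 | SWAP | [17, -33]
4 | DROP | [17]
5 | PUSH 39 | [17, 39]
6 | DROP | [17]
7 | PUSH 35 | [17, 35]
8 | PUSH -70 | [17, 35, -70]
9 | SUB | [17, 105]

[17, 105]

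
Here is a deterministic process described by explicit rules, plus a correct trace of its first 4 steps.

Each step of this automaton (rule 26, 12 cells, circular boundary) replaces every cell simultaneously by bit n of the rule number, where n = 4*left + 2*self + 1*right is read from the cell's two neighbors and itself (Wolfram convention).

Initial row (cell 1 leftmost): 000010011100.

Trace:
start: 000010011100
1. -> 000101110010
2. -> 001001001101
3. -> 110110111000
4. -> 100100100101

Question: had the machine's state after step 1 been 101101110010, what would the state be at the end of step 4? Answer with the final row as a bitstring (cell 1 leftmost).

100100100001

state after step 1 := 101101110010
2. -> 001001001100
3. -> 010110111010
4. -> 100100100001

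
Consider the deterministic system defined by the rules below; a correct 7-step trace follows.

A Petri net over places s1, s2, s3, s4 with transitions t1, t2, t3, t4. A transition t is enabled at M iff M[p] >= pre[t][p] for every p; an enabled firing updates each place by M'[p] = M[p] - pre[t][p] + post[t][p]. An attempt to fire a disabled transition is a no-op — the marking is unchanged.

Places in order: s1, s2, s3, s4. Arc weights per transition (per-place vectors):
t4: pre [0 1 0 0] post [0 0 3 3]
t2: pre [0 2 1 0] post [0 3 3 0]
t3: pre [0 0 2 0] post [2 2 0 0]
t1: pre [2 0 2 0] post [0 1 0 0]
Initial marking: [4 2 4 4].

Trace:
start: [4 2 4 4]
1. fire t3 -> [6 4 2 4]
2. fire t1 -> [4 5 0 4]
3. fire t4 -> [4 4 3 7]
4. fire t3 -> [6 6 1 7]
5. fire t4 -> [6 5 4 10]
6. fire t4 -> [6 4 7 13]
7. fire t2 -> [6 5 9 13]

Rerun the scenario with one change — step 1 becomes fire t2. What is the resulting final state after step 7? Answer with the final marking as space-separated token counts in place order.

4 4 13 13

(re-executing from step 1 with the substitution; state before step 1: [4 2 4 4])
1. fire t2 -> [4 3 6 4]
2. fire t1 -> [2 4 4 4]
3. fire t4 -> [2 3 7 7]
4. fire t3 -> [4 5 5 7]
5. fire t4 -> [4 4 8 10]
6. fire t4 -> [4 3 11 13]
7. fire t2 -> [4 4 13 13]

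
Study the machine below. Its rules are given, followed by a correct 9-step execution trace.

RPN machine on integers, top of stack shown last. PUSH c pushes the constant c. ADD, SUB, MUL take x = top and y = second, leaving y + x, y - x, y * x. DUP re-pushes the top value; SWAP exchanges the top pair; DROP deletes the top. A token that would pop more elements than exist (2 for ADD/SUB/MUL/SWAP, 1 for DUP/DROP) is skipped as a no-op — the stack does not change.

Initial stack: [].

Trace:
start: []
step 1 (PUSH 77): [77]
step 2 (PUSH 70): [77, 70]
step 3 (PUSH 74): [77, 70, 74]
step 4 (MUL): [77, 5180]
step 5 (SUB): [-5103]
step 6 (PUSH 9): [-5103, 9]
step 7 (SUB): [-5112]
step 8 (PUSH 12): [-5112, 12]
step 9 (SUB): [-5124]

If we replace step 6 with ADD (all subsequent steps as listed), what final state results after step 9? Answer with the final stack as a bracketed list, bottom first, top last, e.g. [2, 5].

[-5115]

(re-executing from step 6 with the substitution; state before step 6: [-5103])
step 6 (ADD): [-5103]
step 7 (SUB): [-5103]
step 8 (PUSH 12): [-5103, 12]
step 9 (SUB): [-5115]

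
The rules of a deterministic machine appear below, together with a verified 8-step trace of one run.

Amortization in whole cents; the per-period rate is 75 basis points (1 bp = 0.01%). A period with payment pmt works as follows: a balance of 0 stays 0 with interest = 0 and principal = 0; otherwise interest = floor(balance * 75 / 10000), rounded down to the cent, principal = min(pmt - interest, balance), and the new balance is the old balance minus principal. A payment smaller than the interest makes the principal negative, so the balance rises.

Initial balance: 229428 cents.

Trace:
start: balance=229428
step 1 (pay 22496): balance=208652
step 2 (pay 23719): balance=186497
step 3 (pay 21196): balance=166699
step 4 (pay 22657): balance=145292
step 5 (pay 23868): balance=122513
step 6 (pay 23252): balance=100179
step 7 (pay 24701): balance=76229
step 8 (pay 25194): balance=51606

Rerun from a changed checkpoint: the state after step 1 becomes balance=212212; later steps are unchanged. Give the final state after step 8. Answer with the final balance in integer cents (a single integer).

55358

state after step 1 := balance=212212
step 2 (pay 23719): balance=190084
step 3 (pay 21196): balance=170313
step 4 (pay 22657): balance=148933
step 5 (pay 23868): balance=126181
step 6 (pay 23252): balance=103875
step 7 (pay 24701): balance=79953
step 8 (pay 25194): balance=55358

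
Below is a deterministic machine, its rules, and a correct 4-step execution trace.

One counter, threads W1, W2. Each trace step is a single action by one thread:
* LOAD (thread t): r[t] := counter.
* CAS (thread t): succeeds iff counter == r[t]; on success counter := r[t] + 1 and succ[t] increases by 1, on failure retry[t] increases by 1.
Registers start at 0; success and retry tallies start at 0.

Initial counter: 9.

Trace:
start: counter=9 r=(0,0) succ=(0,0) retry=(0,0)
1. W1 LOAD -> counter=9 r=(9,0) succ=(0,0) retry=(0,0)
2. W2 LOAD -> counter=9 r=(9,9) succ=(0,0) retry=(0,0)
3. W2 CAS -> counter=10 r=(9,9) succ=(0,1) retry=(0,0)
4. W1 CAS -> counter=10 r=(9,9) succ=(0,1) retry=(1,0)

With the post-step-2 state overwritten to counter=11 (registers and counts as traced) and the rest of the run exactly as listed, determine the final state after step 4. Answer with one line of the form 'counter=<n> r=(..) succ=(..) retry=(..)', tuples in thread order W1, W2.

counter=11 r=(9,9) succ=(0,0) retry=(1,1)

state after step 2 := counter=11 r=(9,9) succ=(0,0) retry=(0,0)
3. W2 CAS -> counter=11 r=(9,9) succ=(0,0) retry=(0,1)
4. W1 CAS -> counter=11 r=(9,9) succ=(0,0) retry=(1,1)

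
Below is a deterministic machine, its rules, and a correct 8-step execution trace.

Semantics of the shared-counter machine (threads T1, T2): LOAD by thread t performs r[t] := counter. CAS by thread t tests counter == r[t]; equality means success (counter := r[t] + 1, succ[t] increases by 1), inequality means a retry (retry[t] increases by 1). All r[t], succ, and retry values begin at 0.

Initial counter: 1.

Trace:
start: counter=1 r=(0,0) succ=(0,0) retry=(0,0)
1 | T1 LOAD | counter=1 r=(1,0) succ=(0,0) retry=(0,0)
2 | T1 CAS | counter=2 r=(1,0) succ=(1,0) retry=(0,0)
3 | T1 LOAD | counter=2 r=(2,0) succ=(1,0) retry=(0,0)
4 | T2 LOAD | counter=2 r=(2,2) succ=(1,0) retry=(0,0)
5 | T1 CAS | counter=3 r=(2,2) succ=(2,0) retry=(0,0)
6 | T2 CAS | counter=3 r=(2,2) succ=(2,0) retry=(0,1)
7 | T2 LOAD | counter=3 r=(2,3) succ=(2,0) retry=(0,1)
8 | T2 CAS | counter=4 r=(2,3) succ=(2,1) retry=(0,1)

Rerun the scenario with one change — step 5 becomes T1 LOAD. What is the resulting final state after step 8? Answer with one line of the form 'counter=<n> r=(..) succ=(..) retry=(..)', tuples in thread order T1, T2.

(re-executing from step 5 with the substitution; state before step 5: counter=2 r=(2,2) succ=(1,0) retry=(0,0))
5 | T1 LOAD | counter=2 r=(2,2) succ=(1,0) retry=(0,0)
6 | T2 CAS | counter=3 r=(2,2) succ=(1,1) retry=(0,0)
7 | T2 LOAD | counter=3 r=(2,3) succ=(1,1) retry=(0,0)
8 | T2 CAS | counter=4 r=(2,3) succ=(1,2) retry=(0,0)

counter=4 r=(2,3) succ=(1,2) retry=(0,0)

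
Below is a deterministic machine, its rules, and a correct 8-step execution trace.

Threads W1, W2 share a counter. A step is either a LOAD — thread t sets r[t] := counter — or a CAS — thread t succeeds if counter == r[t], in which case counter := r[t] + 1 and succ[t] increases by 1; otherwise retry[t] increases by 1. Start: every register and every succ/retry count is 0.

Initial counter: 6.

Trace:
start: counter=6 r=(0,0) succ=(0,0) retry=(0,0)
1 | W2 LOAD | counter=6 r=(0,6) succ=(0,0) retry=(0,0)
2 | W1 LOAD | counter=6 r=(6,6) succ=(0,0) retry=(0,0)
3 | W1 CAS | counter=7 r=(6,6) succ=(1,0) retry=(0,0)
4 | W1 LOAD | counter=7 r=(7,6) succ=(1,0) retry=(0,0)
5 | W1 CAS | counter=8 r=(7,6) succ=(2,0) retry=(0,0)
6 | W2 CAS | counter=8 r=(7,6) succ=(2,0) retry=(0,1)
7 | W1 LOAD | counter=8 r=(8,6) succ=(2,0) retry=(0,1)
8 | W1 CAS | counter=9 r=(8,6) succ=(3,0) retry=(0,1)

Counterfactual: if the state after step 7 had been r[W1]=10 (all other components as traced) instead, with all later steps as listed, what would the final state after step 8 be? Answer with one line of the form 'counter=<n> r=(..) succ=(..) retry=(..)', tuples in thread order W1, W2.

state after step 7 := counter=8 r=(10,6) succ=(2,0) retry=(0,1)
8 | W1 CAS | counter=8 r=(10,6) succ=(2,0) retry=(1,1)

counter=8 r=(10,6) succ=(2,0) retry=(1,1)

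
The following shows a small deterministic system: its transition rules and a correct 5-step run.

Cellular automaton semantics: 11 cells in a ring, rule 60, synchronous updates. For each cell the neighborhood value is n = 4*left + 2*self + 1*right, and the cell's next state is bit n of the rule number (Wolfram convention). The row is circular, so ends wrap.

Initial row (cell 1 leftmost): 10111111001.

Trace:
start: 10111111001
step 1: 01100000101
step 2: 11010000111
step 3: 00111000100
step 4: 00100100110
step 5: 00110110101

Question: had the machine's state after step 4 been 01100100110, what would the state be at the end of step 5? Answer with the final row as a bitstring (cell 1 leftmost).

01010110101

state after step 4 := 01100100110
step 5: 01010110101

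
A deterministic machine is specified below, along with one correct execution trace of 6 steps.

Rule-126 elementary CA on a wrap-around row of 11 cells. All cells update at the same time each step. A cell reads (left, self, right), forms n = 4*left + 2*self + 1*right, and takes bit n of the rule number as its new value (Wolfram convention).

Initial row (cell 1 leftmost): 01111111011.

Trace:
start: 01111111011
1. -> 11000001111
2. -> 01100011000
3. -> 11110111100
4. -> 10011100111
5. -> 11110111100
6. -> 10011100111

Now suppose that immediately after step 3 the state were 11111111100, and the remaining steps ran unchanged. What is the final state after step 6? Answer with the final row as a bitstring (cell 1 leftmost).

11100011111

state after step 3 := 11111111100
4. -> 10000000111
5. -> 11000001100
6. -> 11100011111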